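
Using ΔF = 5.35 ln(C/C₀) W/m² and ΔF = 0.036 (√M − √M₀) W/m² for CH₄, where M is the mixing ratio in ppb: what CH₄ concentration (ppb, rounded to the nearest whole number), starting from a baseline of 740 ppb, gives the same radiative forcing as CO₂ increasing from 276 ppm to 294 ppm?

M ≈ 1339 ppb

CO₂ forcing: 5.35 × ln(294/276) = 5.35 × 0.063179 = 0.33801 W/m².
Set 0.036(√M − √740) = 0.33801: √M = 0.33801/0.036 + √740 = 9.3892 + 27.2029 = 36.5921.
M = (36.5921)² = 1338.98 ppb.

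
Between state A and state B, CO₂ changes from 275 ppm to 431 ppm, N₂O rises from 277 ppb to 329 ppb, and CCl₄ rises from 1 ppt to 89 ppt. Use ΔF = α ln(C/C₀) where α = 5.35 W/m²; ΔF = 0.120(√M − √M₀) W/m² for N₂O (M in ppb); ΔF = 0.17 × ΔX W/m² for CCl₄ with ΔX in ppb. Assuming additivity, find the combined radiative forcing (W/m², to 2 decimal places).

ΔF = 2.60 W/m²

CO₂: 5.35 × ln(431/275) = 5.35 × ln(1.56727) = 5.35 × 0.44934 = 2.4040 W/m².
N₂O: 0.120 × (√329 − √277) = 0.120 × (18.1384 − 16.6433) = 0.120 × 1.4951 = 0.1794 W/m².
CCl₄: Δ = 89 − 1 = 88 ppt = 0.088 ppb; ΔF = 0.17 × 0.088 = 0.0150 W/m².
Total ΔF = 2.4040 + 0.1794 + 0.0150 = 2.5984 W/m².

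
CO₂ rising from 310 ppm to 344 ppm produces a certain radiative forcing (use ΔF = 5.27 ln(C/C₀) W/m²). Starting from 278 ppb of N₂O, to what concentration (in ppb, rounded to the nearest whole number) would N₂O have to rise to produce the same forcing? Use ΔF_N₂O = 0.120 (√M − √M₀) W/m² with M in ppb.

M ≈ 451 ppb

CO₂ forcing: 5.27 × ln(344/310) = 5.27 × 0.104069 = 0.54844 W/m².
Set 0.120(√M − √278) = 0.54844: √M = 0.54844/0.120 + √278 = 4.5703 + 16.6733 = 21.2436.
M = (21.2436)² = 451.29 ppb.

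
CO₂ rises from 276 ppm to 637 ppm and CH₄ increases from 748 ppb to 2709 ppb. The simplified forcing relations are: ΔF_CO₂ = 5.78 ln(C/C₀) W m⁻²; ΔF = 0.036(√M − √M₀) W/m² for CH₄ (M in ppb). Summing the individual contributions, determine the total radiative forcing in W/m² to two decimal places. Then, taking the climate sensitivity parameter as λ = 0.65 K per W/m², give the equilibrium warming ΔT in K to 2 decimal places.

CO₂: 5.78 × ln(637/276) = 5.78 × ln(2.30797) = 5.78 × 0.83637 = 4.8342 W/m².
CH₄: 0.036 × (√2709 − √748) = 0.036 × (52.0481 − 27.3496) = 0.036 × 24.6985 = 0.8891 W/m².
Total ΔF = 4.8342 + 0.8891 = 5.7233 W/m².
ΔT = λ ΔF = 0.65 × 5.72 = 3.7180 K.

ΔF = 5.72 W/m²; ΔT = 3.72 K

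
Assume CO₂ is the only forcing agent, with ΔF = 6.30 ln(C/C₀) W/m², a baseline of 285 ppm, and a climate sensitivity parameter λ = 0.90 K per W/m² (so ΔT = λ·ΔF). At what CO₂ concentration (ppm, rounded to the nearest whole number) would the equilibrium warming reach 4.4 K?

Required forcing: ΔF = ΔT/λ = 4.4/0.90 = 4.8889 W/m².
Then ln(C/285) = ΔF/6.30 = 4.8889/6.30 = 0.77602.
So C = 285 × e^0.77602 = 285 × 2.17281 = 619.25 ppm.

C ≈ 619 ppm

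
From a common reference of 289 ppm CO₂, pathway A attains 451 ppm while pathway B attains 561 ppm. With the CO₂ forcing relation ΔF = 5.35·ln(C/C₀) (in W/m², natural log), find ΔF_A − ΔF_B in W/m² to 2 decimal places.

ΔF_A − ΔF_B = -1.17 W/m²

ΔF_A = 5.35 ln(451/289) = 5.35 × 0.44504 = 2.3810 W/m².
ΔF_B = 5.35 ln(561/289) = 5.35 × 0.66329 = 3.5486 W/m².
Difference: 2.3810 − 3.5486 = -1.1676 W/m².
(Equivalently, ΔF_A − ΔF_B = 5.35 ln(451/561) = 5.35 × -0.21825 = -1.1676 W/m².)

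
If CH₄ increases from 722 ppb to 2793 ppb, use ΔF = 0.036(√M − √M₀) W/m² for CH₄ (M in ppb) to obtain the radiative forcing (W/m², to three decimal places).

CH₄: 0.036 × (√2793 − √722) = 0.036 × (52.8488 − 26.8701) = 0.036 × 25.9787 = 0.9352 W/m².

ΔF = 0.935 W/m²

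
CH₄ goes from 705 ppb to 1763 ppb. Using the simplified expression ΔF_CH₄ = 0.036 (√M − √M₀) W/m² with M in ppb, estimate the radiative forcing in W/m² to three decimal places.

CH₄: 0.036 × (√1763 − √705) = 0.036 × (41.9881 − 26.5518) = 0.036 × 15.4363 = 0.5557 W/m².

ΔF = 0.556 W/m²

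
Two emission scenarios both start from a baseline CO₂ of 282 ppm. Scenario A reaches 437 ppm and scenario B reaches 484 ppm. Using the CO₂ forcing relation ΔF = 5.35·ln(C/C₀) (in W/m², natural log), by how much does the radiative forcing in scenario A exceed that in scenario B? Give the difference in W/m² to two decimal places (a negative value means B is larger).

ΔF_A − ΔF_B = -0.55 W/m²

ΔF_A = 5.35 ln(437/282) = 5.35 × 0.43803 = 2.3435 W/m².
ΔF_B = 5.35 ln(484/282) = 5.35 × 0.54018 = 2.8900 W/m².
Difference: 2.3435 − 2.8900 = -0.5465 W/m².
(Equivalently, ΔF_A − ΔF_B = 5.35 ln(437/484) = 5.35 × -0.10215 = -0.5465 W/m².)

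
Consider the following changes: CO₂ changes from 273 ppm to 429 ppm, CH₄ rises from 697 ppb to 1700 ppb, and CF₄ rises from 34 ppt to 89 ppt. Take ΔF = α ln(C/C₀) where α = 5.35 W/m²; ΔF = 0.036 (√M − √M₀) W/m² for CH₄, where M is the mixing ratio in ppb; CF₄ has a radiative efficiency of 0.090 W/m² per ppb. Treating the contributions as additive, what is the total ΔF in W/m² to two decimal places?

ΔF = 2.96 W/m²

CO₂: 5.35 × ln(429/273) = 5.35 × ln(1.57143) = 5.35 × 0.45199 = 2.4181 W/m².
CH₄: 0.036 × (√1700 − √697) = 0.036 × (41.2311 − 26.4008) = 0.036 × 14.8303 = 0.5339 W/m².
CF₄: Δ = 89 − 34 = 55 ppt = 0.055 ppb; ΔF = 0.090 × 0.055 = 0.0050 W/m².
Total ΔF = 2.4181 + 0.5339 + 0.0050 = 2.9570 W/m².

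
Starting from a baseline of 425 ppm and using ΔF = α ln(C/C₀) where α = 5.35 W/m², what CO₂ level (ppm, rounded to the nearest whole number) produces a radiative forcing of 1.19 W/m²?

C ≈ 531 ppm

Set 5.35 ln(C/425) = 1.19, so ln(C/425) = 1.19/5.35 = 0.22243.
Then C/425 = e^0.22243 = 1.24911, giving C = 425 × 1.24911 = 530.87 ppm.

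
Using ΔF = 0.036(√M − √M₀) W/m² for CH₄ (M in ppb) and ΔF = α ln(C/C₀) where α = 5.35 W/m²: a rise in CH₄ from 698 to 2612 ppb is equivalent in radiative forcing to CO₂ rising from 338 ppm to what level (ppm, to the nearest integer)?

C ≈ 399 ppm

CH₄ forcing: 0.036 × (√2612 − √698) = 0.036 × (51.1077 − 26.4197) = 0.036 × 24.6880 = 0.88877 W/m².
Set 5.35 ln(C/338) = 0.88877: ln(C/338) = 0.88877/5.35 = 0.16613, so C = 338 × e^0.16613 = 338 × 1.18073 = 399.09 ppm.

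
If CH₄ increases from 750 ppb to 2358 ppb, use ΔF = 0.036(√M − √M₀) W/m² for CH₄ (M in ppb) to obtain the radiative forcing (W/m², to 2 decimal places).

ΔF = 0.76 W/m²

CH₄: 0.036 × (√2358 − √750) = 0.036 × (48.5592 − 27.3861) = 0.036 × 21.1731 = 0.7622 W/m².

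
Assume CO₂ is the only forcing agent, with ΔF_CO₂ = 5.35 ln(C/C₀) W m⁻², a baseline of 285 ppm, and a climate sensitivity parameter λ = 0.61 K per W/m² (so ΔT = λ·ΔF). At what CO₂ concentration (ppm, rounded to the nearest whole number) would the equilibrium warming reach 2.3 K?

C ≈ 577 ppm

Required forcing: ΔF = ΔT/λ = 2.3/0.61 = 3.7705 W/m².
Then ln(C/285) = ΔF/5.35 = 3.7705/5.35 = 0.70477.
So C = 285 × e^0.70477 = 285 × 2.02338 = 576.66 ppm.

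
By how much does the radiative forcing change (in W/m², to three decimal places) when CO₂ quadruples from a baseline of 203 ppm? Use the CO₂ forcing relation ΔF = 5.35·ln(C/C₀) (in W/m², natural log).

Because the forcing depends only on the ratio C/C₀, the initial concentration does not enter.
ΔF = 5.35 × ln(4) = 5.35 × 1.38629 = 7.4167 W/m².

ΔF = 7.417 W/m²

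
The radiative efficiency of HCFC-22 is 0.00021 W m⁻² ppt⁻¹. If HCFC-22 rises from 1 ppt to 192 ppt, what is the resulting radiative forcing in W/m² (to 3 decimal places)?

ΔF = 0.040 W/m²

HCFC-22: ΔF = 0.00021 × (192 − 1) = 0.00021 × 191 = 0.0401 W/m².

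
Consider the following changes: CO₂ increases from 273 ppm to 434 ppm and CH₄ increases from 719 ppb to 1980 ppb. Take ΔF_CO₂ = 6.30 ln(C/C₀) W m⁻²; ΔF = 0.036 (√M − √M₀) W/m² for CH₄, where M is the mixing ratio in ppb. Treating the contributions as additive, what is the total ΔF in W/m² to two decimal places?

CO₂: 6.30 × ln(434/273) = 6.30 × ln(1.58974) = 6.30 × 0.46357 = 2.9205 W/m².
CH₄: 0.036 × (√1980 − √719) = 0.036 × (44.4972 − 26.8142) = 0.036 × 17.6830 = 0.6366 W/m².
Total ΔF = 2.9205 + 0.6366 = 3.5571 W/m².

ΔF = 3.56 W/m²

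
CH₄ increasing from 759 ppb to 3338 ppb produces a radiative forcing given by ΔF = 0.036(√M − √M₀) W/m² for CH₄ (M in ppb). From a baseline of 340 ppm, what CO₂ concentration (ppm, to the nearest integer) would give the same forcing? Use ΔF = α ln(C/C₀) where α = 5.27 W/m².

CH₄ forcing: 0.036 × (√3338 − √759) = 0.036 × (57.7754 − 27.5500) = 0.036 × 30.2254 = 1.08811 W/m².
Set 5.27 ln(C/340) = 1.08811: ln(C/340) = 1.08811/5.27 = 0.20647, so C = 340 × e^0.20647 = 340 × 1.22933 = 417.97 ppm.

C ≈ 418 ppm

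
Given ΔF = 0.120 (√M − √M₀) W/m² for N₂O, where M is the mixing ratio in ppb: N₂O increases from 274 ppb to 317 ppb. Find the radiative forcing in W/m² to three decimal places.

N₂O: 0.120 × (√317 − √274) = 0.120 × (17.8045 − 16.5529) = 0.120 × 1.2516 = 0.1502 W/m².

ΔF = 0.150 W/m²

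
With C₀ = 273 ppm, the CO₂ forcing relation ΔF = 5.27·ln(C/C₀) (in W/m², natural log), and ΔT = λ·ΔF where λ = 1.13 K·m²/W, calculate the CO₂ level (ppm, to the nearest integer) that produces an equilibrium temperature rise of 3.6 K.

Required forcing: ΔF = ΔT/λ = 3.6/1.13 = 3.1858 W/m².
Then ln(C/273) = ΔF/5.27 = 3.1858/5.27 = 0.60452.
So C = 273 × e^0.60452 = 273 × 1.83037 = 499.69 ppm.

C ≈ 500 ppm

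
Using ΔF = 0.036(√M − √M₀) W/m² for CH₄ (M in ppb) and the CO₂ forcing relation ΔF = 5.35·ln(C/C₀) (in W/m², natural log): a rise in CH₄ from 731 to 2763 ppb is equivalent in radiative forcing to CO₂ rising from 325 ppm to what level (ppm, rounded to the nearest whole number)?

C ≈ 386 ppm

CH₄ forcing: 0.036 × (√2763 − √731) = 0.036 × (52.5642 − 27.0370) = 0.036 × 25.5272 = 0.91898 W/m².
Set 5.35 ln(C/325) = 0.91898: ln(C/325) = 0.91898/5.35 = 0.17177, so C = 325 × e^0.17177 = 325 × 1.18740 = 385.91 ppm.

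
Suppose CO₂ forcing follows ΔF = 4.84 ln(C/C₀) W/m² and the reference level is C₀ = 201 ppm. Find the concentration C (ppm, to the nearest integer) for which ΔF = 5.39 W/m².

C ≈ 612 ppm

Set 4.84 ln(C/201) = 5.39, so ln(C/201) = 5.39/4.84 = 1.11364.
Then C/201 = e^1.11364 = 3.04542, giving C = 201 × 3.04542 = 612.13 ppm.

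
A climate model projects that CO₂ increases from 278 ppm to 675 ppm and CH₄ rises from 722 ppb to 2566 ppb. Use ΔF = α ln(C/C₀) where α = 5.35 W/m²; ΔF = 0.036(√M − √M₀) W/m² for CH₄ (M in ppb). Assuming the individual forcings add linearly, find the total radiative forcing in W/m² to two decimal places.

ΔF = 5.60 W/m²

CO₂: 5.35 × ln(675/278) = 5.35 × ln(2.42806) = 5.35 × 0.88709 = 4.7459 W/m².
CH₄: 0.036 × (√2566 − √722) = 0.036 × (50.6557 − 26.8701) = 0.036 × 23.7856 = 0.8563 W/m².
Total ΔF = 4.7459 + 0.8563 = 5.6022 W/m².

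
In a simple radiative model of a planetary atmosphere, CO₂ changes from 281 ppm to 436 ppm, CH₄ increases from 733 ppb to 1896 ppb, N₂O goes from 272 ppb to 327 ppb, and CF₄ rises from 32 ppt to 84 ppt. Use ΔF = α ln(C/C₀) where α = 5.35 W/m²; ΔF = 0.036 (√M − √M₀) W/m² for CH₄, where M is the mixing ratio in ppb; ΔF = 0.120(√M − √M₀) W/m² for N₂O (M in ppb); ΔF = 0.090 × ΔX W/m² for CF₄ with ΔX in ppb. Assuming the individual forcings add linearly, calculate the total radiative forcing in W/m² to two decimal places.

ΔF = 3.14 W/m²

CO₂: 5.35 × ln(436/281) = 5.35 × ln(1.55160) = 5.35 × 0.43929 = 2.3502 W/m².
CH₄: 0.036 × (√1896 − √733) = 0.036 × (43.5431 − 27.0740) = 0.036 × 16.4691 = 0.5929 W/m².
N₂O: 0.120 × (√327 − √272) = 0.120 × (18.0831 − 16.4924) = 0.120 × 1.5907 = 0.1909 W/m².
CF₄: Δ = 84 − 32 = 52 ppt = 0.052 ppb; ΔF = 0.090 × 0.052 = 0.0047 W/m².
Total ΔF = 2.3502 + 0.5929 + 0.1909 + 0.0047 = 3.1387 W/m².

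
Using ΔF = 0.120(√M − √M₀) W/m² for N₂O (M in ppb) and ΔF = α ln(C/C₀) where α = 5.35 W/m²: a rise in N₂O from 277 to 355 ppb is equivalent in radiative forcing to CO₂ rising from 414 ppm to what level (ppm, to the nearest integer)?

N₂O forcing: 0.120 × (√355 − √277) = 0.120 × (18.8414 − 16.6433) = 0.120 × 2.1981 = 0.26377 W/m².
Set 5.35 ln(C/414) = 0.26377: ln(C/414) = 0.26377/5.35 = 0.04930, so C = 414 × e^0.04930 = 414 × 1.05054 = 434.92 ppm.

C ≈ 435 ppm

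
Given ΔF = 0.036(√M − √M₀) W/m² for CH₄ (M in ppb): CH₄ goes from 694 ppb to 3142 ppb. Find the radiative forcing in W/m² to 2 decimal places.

ΔF = 1.07 W/m²

CH₄: 0.036 × (√3142 − √694) = 0.036 × (56.0535 − 26.3439) = 0.036 × 29.7096 = 1.0695 W/m².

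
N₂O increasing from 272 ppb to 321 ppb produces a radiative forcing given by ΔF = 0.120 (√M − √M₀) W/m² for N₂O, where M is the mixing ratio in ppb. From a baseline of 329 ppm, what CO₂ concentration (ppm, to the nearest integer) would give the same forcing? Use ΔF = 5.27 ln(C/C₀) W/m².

N₂O forcing: 0.120 × (√321 − √272) = 0.120 × (17.9165 − 16.4924) = 0.120 × 1.4241 = 0.17089 W/m².
Set 5.27 ln(C/329) = 0.17089: ln(C/329) = 0.17089/5.27 = 0.03243, so C = 329 × e^0.03243 = 329 × 1.03296 = 339.84 ppm.

C ≈ 340 ppm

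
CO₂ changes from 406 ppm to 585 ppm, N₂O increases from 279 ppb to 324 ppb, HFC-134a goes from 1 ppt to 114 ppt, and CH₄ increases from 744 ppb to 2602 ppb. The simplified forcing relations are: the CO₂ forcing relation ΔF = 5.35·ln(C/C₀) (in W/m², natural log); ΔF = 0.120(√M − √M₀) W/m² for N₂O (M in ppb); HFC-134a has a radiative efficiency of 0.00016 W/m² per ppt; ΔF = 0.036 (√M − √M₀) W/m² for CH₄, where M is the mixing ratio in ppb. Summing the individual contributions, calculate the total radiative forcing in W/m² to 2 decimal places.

ΔF = 2.98 W/m²

CO₂: 5.35 × ln(585/406) = 5.35 × ln(1.44089) = 5.35 × 0.36526 = 1.9541 W/m².
N₂O: 0.120 × (√324 − √279) = 0.120 × (18.0000 − 16.7033) = 0.120 × 1.2967 = 0.1556 W/m².
HFC-134a: ΔF = 0.00016 × (114 − 1) = 0.00016 × 113 = 0.0181 W/m².
CH₄: 0.036 × (√2602 − √744) = 0.036 × (51.0098 − 27.2764) = 0.036 × 23.7334 = 0.8544 W/m².
Total ΔF = 1.9541 + 0.1556 + 0.0181 + 0.8544 = 2.9822 W/m².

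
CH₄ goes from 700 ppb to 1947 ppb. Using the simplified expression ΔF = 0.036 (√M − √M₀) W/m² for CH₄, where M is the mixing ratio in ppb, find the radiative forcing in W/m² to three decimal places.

CH₄: 0.036 × (√1947 − √700) = 0.036 × (44.1248 − 26.4575) = 0.036 × 17.6673 = 0.6360 W/m².

ΔF = 0.636 W/m²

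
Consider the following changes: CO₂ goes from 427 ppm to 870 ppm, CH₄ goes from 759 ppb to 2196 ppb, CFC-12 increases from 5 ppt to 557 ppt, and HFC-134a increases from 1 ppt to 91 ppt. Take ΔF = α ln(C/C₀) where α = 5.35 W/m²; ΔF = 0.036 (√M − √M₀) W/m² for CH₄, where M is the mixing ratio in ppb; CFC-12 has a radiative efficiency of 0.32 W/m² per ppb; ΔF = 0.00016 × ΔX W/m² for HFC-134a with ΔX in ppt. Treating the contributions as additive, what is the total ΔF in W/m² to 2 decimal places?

ΔF = 4.69 W/m²

CO₂: 5.35 × ln(870/427) = 5.35 × ln(2.03747) = 5.35 × 0.71171 = 3.8076 W/m².
CH₄: 0.036 × (√2196 − √759) = 0.036 × (46.8615 − 27.5500) = 0.036 × 19.3115 = 0.6952 W/m².
CFC-12: Δ = 557 − 5 = 552 ppt = 0.552 ppb; ΔF = 0.32 × 0.552 = 0.1766 W/m².
HFC-134a: ΔF = 0.00016 × (91 − 1) = 0.00016 × 90 = 0.0144 W/m².
Total ΔF = 3.8076 + 0.6952 + 0.1766 + 0.0144 = 4.6938 W/m².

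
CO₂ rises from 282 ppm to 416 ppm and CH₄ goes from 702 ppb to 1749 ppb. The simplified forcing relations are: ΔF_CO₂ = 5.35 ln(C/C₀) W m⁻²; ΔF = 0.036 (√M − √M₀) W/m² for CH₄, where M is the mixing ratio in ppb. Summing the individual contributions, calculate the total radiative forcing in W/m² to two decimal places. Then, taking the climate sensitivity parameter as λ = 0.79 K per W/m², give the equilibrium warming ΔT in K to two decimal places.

ΔF = 2.63 W/m²; ΔT = 2.08 K

CO₂: 5.35 × ln(416/282) = 5.35 × ln(1.47518) = 5.35 × 0.38878 = 2.0800 W/m².
CH₄: 0.036 × (√1749 − √702) = 0.036 × (41.8210 − 26.4953) = 0.036 × 15.3257 = 0.5517 W/m².
Total ΔF = 2.0800 + 0.5517 = 2.6317 W/m².
ΔT = λ ΔF = 0.79 × 2.63 = 2.0777 K.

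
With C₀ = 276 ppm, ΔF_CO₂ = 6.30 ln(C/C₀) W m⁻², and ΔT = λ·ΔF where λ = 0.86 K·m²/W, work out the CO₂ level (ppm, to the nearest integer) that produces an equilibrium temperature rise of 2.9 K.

C ≈ 471 ppm

Required forcing: ΔF = ΔT/λ = 2.9/0.86 = 3.3721 W/m².
Then ln(C/276) = ΔF/6.30 = 3.3721/6.30 = 0.53525.
So C = 276 × e^0.53525 = 276 × 1.70788 = 471.37 ppm.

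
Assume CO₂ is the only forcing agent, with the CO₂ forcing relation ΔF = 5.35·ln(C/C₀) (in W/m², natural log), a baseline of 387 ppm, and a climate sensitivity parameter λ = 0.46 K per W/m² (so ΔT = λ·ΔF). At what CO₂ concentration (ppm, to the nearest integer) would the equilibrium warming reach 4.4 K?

C ≈ 2313 ppm

Required forcing: ΔF = ΔT/λ = 4.4/0.46 = 9.5652 W/m².
Then ln(C/387) = ΔF/5.35 = 9.5652/5.35 = 1.78789.
So C = 387 × e^1.78789 = 387 × 5.97683 = 2313.03 ppm.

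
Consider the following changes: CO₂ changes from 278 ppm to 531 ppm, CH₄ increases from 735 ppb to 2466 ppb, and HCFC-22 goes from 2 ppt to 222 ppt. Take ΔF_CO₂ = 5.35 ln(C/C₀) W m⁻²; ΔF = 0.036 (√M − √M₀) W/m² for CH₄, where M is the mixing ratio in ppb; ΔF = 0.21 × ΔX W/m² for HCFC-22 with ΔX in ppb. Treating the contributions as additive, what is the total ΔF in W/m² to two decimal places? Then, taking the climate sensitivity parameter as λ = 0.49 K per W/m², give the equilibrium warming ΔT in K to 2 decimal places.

CO₂: 5.35 × ln(531/278) = 5.35 × ln(1.91007) = 5.35 × 0.64714 = 3.4622 W/m².
CH₄: 0.036 × (√2466 − √735) = 0.036 × (49.6588 − 27.1109) = 0.036 × 22.5479 = 0.8117 W/m².
HCFC-22: Δ = 222 − 2 = 220 ppt = 0.220 ppb; ΔF = 0.21 × 0.220 = 0.0462 W/m².
Total ΔF = 3.4622 + 0.8117 + 0.0462 = 4.3201 W/m².
ΔT = λ ΔF = 0.49 × 4.32 = 2.1168 K.

ΔF = 4.32 W/m²; ΔT = 2.12 K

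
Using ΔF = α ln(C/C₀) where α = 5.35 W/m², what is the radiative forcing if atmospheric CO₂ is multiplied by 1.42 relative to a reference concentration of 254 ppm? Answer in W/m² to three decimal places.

Because the forcing depends only on the ratio C/C₀, the initial concentration does not enter.
ΔF = 5.35 × ln(1.42) = 5.35 × 0.35066 = 1.8760 W/m².

ΔF = 1.876 W/m²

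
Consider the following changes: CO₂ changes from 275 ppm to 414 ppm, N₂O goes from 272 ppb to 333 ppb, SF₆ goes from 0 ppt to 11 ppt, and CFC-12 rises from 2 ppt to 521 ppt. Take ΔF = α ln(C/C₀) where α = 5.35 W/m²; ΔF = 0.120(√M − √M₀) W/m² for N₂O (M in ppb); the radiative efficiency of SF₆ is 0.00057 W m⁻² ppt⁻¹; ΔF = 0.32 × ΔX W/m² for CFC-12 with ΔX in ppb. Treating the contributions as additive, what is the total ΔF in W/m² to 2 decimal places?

CO₂: 5.35 × ln(414/275) = 5.35 × ln(1.50545) = 5.35 × 0.40909 = 2.1886 W/m².
N₂O: 0.120 × (√333 − √272) = 0.120 × (18.2483 − 16.4924) = 0.120 × 1.7559 = 0.2107 W/m².
SF₆: ΔF = 0.00057 × (11 − 0) = 0.00057 × 11 = 0.0063 W/m².
CFC-12: Δ = 521 − 2 = 519 ppt = 0.519 ppb; ΔF = 0.32 × 0.519 = 0.1661 W/m².
Total ΔF = 2.1886 + 0.2107 + 0.0063 + 0.1661 = 2.5717 W/m².

ΔF = 2.57 W/m²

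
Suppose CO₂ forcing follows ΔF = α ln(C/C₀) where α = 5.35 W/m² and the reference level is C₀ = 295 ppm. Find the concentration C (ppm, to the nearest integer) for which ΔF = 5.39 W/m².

C ≈ 808 ppm

Set 5.35 ln(C/295) = 5.39, so ln(C/295) = 5.39/5.35 = 1.00748.
Then C/295 = e^1.00748 = 2.73869, giving C = 295 × 2.73869 = 807.91 ppm.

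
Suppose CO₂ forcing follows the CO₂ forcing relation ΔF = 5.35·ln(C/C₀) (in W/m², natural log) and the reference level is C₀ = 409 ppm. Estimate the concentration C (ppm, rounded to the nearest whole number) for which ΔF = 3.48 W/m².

C ≈ 784 ppm

Set 5.35 ln(C/409) = 3.48, so ln(C/409) = 3.48/5.35 = 0.65047.
Then C/409 = e^0.65047 = 1.91644, giving C = 409 × 1.91644 = 783.82 ppm.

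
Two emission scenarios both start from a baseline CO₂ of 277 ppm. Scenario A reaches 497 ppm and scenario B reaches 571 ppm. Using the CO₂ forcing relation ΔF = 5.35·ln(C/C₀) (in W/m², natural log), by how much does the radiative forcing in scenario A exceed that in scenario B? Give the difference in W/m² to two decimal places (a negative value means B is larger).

ΔF_A = 5.35 ln(497/277) = 5.35 × 0.58457 = 3.1274 W/m².
ΔF_B = 5.35 ln(571/277) = 5.35 × 0.72337 = 3.8700 W/m².
Difference: 3.1274 − 3.8700 = -0.7426 W/m².

ΔF_A − ΔF_B = -0.74 W/m²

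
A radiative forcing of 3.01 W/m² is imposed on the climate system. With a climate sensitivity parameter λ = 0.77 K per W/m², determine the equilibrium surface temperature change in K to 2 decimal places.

ΔT = λ ΔF = 0.77 × 3.01 = 2.3177 K.

ΔT = 2.32 K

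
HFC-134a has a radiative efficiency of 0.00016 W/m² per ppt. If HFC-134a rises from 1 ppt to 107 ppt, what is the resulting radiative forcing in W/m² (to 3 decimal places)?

ΔF = 0.017 W/m²

HFC-134a: ΔF = 0.00016 × (107 − 1) = 0.00016 × 106 = 0.0170 W/m².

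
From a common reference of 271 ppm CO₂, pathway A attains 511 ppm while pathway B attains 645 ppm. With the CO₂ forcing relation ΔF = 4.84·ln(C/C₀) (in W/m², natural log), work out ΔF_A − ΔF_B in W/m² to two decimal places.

ΔF_A = 4.84 ln(511/271) = 4.84 × 0.63425 = 3.0698 W/m².
ΔF_B = 4.84 ln(645/271) = 4.84 × 0.86713 = 4.1969 W/m².
Difference: 3.0698 − 4.1969 = -1.1271 W/m².

ΔF_A − ΔF_B = -1.13 W/m²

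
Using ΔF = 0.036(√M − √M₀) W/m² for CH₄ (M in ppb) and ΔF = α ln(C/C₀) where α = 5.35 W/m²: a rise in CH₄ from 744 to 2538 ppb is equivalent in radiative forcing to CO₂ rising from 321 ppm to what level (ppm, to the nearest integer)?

CH₄ forcing: 0.036 × (√2538 − √744) = 0.036 × (50.3786 − 27.2764) = 0.036 × 23.1022 = 0.83168 W/m².
Set 5.35 ln(C/321) = 0.83168: ln(C/321) = 0.83168/5.35 = 0.15545, so C = 321 × e^0.15545 = 321 × 1.16818 = 374.99 ppm.

C ≈ 375 ppm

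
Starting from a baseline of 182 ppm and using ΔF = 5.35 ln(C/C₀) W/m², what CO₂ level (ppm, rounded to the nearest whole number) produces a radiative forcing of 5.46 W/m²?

Set 5.35 ln(C/182) = 5.46, so ln(C/182) = 5.46/5.35 = 1.02056.
Then C/182 = e^1.02056 = 2.77475, giving C = 182 × 2.77475 = 505.00 ppm.

C ≈ 505 ppm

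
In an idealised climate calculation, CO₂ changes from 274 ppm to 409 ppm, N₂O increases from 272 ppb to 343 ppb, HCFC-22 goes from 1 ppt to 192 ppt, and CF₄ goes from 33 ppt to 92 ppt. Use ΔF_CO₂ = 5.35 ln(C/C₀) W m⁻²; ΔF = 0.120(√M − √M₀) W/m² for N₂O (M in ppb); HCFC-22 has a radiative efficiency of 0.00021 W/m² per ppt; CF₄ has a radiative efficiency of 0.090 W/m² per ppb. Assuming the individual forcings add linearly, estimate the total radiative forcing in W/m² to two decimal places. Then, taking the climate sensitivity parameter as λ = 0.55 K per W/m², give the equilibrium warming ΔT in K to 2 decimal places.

ΔF = 2.43 W/m²; ΔT = 1.34 K

CO₂: 5.35 × ln(409/274) = 5.35 × ln(1.49270) = 5.35 × 0.40059 = 2.1432 W/m².
N₂O: 0.120 × (√343 − √272) = 0.120 × (18.5203 − 16.4924) = 0.120 × 2.0279 = 0.2433 W/m².
HCFC-22: ΔF = 0.00021 × (192 − 1) = 0.00021 × 191 = 0.0401 W/m².
CF₄: Δ = 92 − 33 = 59 ppt = 0.059 ppb; ΔF = 0.090 × 0.059 = 0.0053 W/m².
Total ΔF = 2.1432 + 0.2433 + 0.0401 + 0.0053 = 2.4319 W/m².
ΔT = λ ΔF = 0.55 × 2.43 = 1.3365 K.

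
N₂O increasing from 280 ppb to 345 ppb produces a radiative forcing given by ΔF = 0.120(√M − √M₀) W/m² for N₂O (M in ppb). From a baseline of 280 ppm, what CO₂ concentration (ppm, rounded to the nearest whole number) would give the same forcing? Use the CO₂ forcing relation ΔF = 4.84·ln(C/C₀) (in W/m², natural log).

C ≈ 293 ppm

N₂O forcing: 0.120 × (√345 − √280) = 0.120 × (18.5742 − 16.7332) = 0.120 × 1.8410 = 0.22092 W/m².
Set 4.84 ln(C/280) = 0.22092: ln(C/280) = 0.22092/4.84 = 0.04564, so C = 280 × e^0.04564 = 280 × 1.04670 = 293.08 ppm.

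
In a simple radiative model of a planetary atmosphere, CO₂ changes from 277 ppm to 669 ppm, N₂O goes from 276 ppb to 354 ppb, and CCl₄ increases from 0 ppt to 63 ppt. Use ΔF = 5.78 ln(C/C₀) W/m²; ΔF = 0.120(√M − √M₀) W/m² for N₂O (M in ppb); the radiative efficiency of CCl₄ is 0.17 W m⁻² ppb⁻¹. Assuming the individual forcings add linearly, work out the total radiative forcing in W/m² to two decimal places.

ΔF = 5.37 W/m²

CO₂: 5.78 × ln(669/277) = 5.78 × ln(2.41516) = 5.78 × 0.88177 = 5.0966 W/m².
N₂O: 0.120 × (√354 − √276) = 0.120 × (18.8149 − 16.6132) = 0.120 × 2.2017 = 0.2642 W/m².
CCl₄: Δ = 63 − 0 = 63 ppt = 0.063 ppb; ΔF = 0.17 × 0.063 = 0.0107 W/m².
Total ΔF = 5.0966 + 0.2642 + 0.0107 = 5.3715 W/m².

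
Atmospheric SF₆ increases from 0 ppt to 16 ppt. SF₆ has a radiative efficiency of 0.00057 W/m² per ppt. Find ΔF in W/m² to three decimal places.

ΔF = 0.009 W/m²

SF₆: ΔF = 0.00057 × (16 − 0) = 0.00057 × 16 = 0.0091 W/m².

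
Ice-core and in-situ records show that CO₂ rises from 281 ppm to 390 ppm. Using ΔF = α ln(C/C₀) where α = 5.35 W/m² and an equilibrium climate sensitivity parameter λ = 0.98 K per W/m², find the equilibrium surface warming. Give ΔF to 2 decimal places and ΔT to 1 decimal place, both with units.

ΔF = 1.75 W/m²; ΔT = 1.7 K

CO₂: 5.35 × ln(390/281) = 5.35 × ln(1.38790) = 5.35 × 0.32779 = 1.7537 W/m².
ΔT = λ ΔF = 0.98 × 1.75 = 1.7150 K.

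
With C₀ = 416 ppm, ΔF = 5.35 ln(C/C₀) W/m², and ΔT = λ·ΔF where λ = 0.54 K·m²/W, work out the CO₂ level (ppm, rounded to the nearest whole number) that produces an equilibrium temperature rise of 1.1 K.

Required forcing: ΔF = ΔT/λ = 1.1/0.54 = 2.0370 W/m².
Then ln(C/416) = ΔF/5.35 = 2.0370/5.35 = 0.38075.
So C = 416 × e^0.38075 = 416 × 1.46338 = 608.77 ppm.

C ≈ 609 ppm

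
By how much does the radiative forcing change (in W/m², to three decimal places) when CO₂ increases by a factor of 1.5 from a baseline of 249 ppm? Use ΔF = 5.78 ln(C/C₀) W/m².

ΔF = 2.344 W/m²

ΔF = 5.78 × ln(1.5) = 5.78 × 0.40547 = 2.3436 W/m².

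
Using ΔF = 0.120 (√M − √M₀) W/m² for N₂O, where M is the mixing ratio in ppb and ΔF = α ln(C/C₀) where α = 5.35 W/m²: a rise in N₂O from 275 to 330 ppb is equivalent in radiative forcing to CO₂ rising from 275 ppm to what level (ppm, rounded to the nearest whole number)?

C ≈ 285 ppm

N₂O forcing: 0.120 × (√330 − √275) = 0.120 × (18.1659 − 16.5831) = 0.120 × 1.5828 = 0.18994 W/m².
Set 5.35 ln(C/275) = 0.18994: ln(C/275) = 0.18994/5.35 = 0.03550, so C = 275 × e^0.03550 = 275 × 1.03614 = 284.94 ppm.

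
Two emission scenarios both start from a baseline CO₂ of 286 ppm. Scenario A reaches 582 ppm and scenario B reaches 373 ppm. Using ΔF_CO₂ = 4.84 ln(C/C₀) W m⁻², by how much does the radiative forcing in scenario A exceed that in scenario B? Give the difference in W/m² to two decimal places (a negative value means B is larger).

ΔF_A = 4.84 ln(582/286) = 4.84 × 0.71048 = 3.4387 W/m².
ΔF_B = 4.84 ln(373/286) = 4.84 × 0.26559 = 1.2855 W/m².
Difference: 3.4387 − 1.2855 = 2.1532 W/m².

ΔF_A − ΔF_B = 2.15 W/m²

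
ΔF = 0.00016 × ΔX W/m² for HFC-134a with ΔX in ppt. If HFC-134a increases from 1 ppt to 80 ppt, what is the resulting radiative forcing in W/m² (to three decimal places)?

HFC-134a: ΔF = 0.00016 × (80 − 1) = 0.00016 × 79 = 0.0126 W/m².

ΔF = 0.013 W/m²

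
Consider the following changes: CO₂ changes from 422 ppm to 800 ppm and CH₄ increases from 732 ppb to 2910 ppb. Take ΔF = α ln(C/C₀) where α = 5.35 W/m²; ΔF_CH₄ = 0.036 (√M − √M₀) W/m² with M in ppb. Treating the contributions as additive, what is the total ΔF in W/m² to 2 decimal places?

ΔF = 4.39 W/m²

CO₂: 5.35 × ln(800/422) = 5.35 × ln(1.89573) = 5.35 × 0.63960 = 3.4219 W/m².
CH₄: 0.036 × (√2910 − √732) = 0.036 × (53.9444 − 27.0555) = 0.036 × 26.8889 = 0.9680 W/m².
Total ΔF = 3.4219 + 0.9680 = 4.3899 W/m².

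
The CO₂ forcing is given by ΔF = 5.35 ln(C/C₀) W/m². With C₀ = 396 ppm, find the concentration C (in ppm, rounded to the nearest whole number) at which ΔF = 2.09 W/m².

C ≈ 585 ppm

Set 5.35 ln(C/396) = 2.09, so ln(C/396) = 2.09/5.35 = 0.39065.
Then C/396 = e^0.39065 = 1.47794, giving C = 396 × 1.47794 = 585.26 ppm.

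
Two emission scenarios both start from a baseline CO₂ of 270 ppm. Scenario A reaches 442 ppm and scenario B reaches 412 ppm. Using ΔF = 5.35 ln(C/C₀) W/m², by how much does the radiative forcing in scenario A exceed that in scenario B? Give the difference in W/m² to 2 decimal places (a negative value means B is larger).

ΔF_A = 5.35 ln(442/270) = 5.35 × 0.49289 = 2.6370 W/m².
ΔF_B = 5.35 ln(412/270) = 5.35 × 0.42260 = 2.2609 W/m².
Difference: 2.6370 − 2.2609 = 0.3761 W/m².
(Equivalently, ΔF_A − ΔF_B = 5.35 ln(442/412) = 5.35 × 0.07029 = 0.3761 W/m².)

ΔF_A − ΔF_B = 0.38 W/m²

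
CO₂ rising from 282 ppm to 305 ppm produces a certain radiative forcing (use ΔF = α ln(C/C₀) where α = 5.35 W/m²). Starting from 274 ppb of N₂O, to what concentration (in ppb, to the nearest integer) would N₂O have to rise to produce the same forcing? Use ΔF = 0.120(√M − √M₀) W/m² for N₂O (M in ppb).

CO₂ forcing: 5.35 × ln(305/282) = 5.35 × 0.078405 = 0.41947 W/m².
Set 0.120(√M − √274) = 0.41947: √M = 0.41947/0.120 + √274 = 3.4956 + 16.5529 = 20.0485.
M = (20.0485)² = 401.94 ppb.

M ≈ 402 ppb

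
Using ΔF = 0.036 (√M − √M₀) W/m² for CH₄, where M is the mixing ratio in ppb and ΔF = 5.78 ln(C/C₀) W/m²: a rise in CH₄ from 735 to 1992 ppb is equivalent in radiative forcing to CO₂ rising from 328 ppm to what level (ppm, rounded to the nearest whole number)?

CH₄ forcing: 0.036 × (√1992 − √735) = 0.036 × (44.6318 − 27.1109) = 0.036 × 17.5209 = 0.63075 W/m².
Set 5.78 ln(C/328) = 0.63075: ln(C/328) = 0.63075/5.78 = 0.10913, so C = 328 × e^0.10913 = 328 × 1.11531 = 365.82 ppm.

C ≈ 366 ppm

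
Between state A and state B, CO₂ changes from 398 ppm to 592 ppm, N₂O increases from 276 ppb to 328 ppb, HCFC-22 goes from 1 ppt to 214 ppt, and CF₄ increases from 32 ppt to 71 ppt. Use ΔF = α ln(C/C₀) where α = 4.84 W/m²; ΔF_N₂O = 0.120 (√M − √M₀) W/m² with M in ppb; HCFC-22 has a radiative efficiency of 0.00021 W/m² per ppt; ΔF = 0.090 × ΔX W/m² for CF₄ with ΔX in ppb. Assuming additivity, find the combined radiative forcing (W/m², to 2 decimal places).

CO₂: 4.84 × ln(592/398) = 4.84 × ln(1.48744) = 4.84 × 0.39706 = 1.9218 W/m².
N₂O: 0.120 × (√328 − √276) = 0.120 × (18.1108 − 16.6132) = 0.120 × 1.4976 = 0.1797 W/m².
HCFC-22: ΔF = 0.00021 × (214 − 1) = 0.00021 × 213 = 0.0447 W/m².
CF₄: Δ = 71 − 32 = 39 ppt = 0.039 ppb; ΔF = 0.090 × 0.039 = 0.0035 W/m².
Total ΔF = 1.9218 + 0.1797 + 0.0447 + 0.0035 = 2.1497 W/m².

ΔF = 2.15 W/m²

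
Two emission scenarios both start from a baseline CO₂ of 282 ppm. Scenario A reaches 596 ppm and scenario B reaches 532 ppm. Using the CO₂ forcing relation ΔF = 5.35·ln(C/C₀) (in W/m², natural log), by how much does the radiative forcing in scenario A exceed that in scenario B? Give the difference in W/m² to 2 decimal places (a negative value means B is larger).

ΔF_A − ΔF_B = 0.61 W/m²

ΔF_A = 5.35 ln(596/282) = 5.35 × 0.74833 = 4.0036 W/m².
ΔF_B = 5.35 ln(532/282) = 5.35 × 0.63474 = 3.3959 W/m².
Difference: 4.0036 − 3.3959 = 0.6077 W/m².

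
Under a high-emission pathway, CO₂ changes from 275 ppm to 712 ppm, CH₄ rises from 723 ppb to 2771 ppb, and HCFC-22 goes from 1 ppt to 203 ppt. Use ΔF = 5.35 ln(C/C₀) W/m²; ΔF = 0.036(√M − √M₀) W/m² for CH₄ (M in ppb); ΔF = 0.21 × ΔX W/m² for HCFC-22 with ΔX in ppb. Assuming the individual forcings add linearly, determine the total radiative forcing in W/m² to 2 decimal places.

CO₂: 5.35 × ln(712/275) = 5.35 × ln(2.58909) = 5.35 × 0.95131 = 5.0895 W/m².
CH₄: 0.036 × (√2771 − √723) = 0.036 × (52.6403 − 26.8887) = 0.036 × 25.7516 = 0.9271 W/m².
HCFC-22: Δ = 203 − 1 = 202 ppt = 0.202 ppb; ΔF = 0.21 × 0.202 = 0.0424 W/m².
Total ΔF = 5.0895 + 0.9271 + 0.0424 = 6.0590 W/m².

ΔF = 6.06 W/m²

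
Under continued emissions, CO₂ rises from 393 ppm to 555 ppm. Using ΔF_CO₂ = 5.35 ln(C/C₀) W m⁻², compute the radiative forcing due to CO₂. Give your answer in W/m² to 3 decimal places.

ΔF = 1.847 W/m²

CO₂: 5.35 × ln(555/393) = 5.35 × ln(1.41221) = 5.35 × 0.34516 = 1.8466 W/m².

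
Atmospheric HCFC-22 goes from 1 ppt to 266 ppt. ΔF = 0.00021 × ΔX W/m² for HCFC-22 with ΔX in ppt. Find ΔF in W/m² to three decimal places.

ΔF = 0.056 W/m²

HCFC-22: ΔF = 0.00021 × (266 − 1) = 0.00021 × 265 = 0.0557 W/m².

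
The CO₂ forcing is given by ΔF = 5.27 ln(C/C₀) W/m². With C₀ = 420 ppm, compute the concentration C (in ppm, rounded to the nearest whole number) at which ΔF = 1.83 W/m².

C ≈ 594 ppm

Set 5.27 ln(C/420) = 1.83, so ln(C/420) = 1.83/5.27 = 0.34725.
Then C/420 = e^0.34725 = 1.41517, giving C = 420 × 1.41517 = 594.37 ppm.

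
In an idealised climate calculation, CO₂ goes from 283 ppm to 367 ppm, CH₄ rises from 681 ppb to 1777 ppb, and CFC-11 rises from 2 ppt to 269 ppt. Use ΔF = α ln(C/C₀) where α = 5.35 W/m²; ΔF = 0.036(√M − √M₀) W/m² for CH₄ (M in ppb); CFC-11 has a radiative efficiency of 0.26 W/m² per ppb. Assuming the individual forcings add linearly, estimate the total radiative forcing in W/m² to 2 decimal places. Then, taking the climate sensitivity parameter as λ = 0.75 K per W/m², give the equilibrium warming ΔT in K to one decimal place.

ΔF = 2.04 W/m²; ΔT = 1.5 K

CO₂: 5.35 × ln(367/283) = 5.35 × ln(1.29682) = 5.35 × 0.25992 = 1.3906 W/m².
CH₄: 0.036 × (√1777 − √681) = 0.036 × (42.1545 − 26.0960) = 0.036 × 16.0585 = 0.5781 W/m².
CFC-11: Δ = 269 − 2 = 267 ppt = 0.267 ppb; ΔF = 0.26 × 0.267 = 0.0694 W/m².
Total ΔF = 1.3906 + 0.5781 + 0.0694 = 2.0381 W/m².
ΔT = λ ΔF = 0.75 × 2.04 = 1.5300 K.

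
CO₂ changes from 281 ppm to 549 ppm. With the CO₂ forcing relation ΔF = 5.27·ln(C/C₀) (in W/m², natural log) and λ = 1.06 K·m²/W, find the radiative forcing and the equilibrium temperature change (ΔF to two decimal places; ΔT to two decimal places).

ΔF = 3.53 W/m²; ΔT = 3.74 K

CO₂: 5.27 × ln(549/281) = 5.27 × ln(1.95374) = 5.27 × 0.66975 = 3.5296 W/m².
ΔT = λ ΔF = 1.06 × 3.53 = 3.7418 K.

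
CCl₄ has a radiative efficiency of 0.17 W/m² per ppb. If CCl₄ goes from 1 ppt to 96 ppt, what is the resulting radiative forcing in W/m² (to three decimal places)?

ΔF = 0.016 W/m²

CCl₄: Δ = 96 − 1 = 95 ppt = 0.095 ppb; ΔF = 0.17 × 0.095 = 0.0162 W/m².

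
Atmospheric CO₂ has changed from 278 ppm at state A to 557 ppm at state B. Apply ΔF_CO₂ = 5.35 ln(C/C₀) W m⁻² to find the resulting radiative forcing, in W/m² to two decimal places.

ΔF = 3.72 W/m²

CO₂: 5.35 × ln(557/278) = 5.35 × ln(2.00360) = 5.35 × 0.69495 = 3.7180 W/m².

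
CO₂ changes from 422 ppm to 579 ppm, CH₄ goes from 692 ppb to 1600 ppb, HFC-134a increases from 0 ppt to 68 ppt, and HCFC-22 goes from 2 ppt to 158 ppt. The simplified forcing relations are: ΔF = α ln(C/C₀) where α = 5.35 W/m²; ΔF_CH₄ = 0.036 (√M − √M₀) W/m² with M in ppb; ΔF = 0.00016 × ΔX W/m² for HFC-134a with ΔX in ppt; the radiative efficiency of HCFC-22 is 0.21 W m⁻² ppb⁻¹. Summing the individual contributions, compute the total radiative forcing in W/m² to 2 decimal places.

ΔF = 2.23 W/m²

CO₂: 5.35 × ln(579/422) = 5.35 × ln(1.37204) = 5.35 × 0.31630 = 1.6922 W/m².
CH₄: 0.036 × (√1600 − √692) = 0.036 × (40.0000 − 26.3059) = 0.036 × 13.6941 = 0.4930 W/m².
HFC-134a: ΔF = 0.00016 × (68 − 0) = 0.00016 × 68 = 0.0109 W/m².
HCFC-22: Δ = 158 − 2 = 156 ppt = 0.156 ppb; ΔF = 0.21 × 0.156 = 0.0328 W/m².
Total ΔF = 1.6922 + 0.4930 + 0.0109 + 0.0328 = 2.2289 W/m².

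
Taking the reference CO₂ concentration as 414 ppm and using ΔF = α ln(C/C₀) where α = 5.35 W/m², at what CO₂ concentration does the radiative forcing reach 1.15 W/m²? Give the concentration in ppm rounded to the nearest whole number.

C ≈ 513 ppm

Set 5.35 ln(C/414) = 1.15, so ln(C/414) = 1.15/5.35 = 0.21495.
Then C/414 = e^0.21495 = 1.23980, giving C = 414 × 1.23980 = 513.28 ppm.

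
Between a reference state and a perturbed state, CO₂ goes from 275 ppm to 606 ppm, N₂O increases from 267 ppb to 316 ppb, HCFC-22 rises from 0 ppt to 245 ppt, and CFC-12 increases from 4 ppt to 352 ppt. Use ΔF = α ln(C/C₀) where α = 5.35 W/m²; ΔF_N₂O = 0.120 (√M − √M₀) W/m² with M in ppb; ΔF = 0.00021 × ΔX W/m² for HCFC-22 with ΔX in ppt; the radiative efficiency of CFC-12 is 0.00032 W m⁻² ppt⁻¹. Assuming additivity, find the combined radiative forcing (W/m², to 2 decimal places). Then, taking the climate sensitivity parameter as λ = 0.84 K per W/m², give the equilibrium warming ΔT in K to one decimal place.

ΔF = 4.56 W/m²; ΔT = 3.8 K

CO₂: 5.35 × ln(606/275) = 5.35 × ln(2.20364) = 5.35 × 0.79011 = 4.2271 W/m².
N₂O: 0.120 × (√316 − √267) = 0.120 × (17.7764 − 16.3401) = 0.120 × 1.4363 = 0.1724 W/m².
HCFC-22: ΔF = 0.00021 × (245 − 0) = 0.00021 × 245 = 0.0515 W/m².
CFC-12: ΔF = 0.00032 × (352 − 4) = 0.00032 × 348 = 0.1114 W/m².
Total ΔF = 4.2271 + 0.1724 + 0.0515 + 0.1114 = 4.5624 W/m².
ΔT = λ ΔF = 0.84 × 4.56 = 3.8304 K.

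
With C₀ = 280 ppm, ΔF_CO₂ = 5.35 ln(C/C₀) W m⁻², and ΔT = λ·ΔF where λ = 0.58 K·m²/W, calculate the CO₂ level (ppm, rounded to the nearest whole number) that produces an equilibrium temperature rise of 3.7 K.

C ≈ 923 ppm

Required forcing: ΔF = ΔT/λ = 3.7/0.58 = 6.3793 W/m².
Then ln(C/280) = ΔF/5.35 = 6.3793/5.35 = 1.19239.
So C = 280 × e^1.19239 = 280 × 3.29495 = 922.59 ppm.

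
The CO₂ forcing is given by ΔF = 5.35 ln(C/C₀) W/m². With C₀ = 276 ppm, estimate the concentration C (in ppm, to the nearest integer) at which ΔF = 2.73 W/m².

Set 5.35 ln(C/276) = 2.73, so ln(C/276) = 2.73/5.35 = 0.51028.
Then C/276 = e^0.51028 = 1.66576, giving C = 276 × 1.66576 = 459.75 ppm.

C ≈ 460 ppm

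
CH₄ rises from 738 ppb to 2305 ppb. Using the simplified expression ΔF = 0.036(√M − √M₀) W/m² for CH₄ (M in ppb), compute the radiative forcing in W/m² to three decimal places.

ΔF = 0.750 W/m²

CH₄: 0.036 × (√2305 − √738) = 0.036 × (48.0104 − 27.1662) = 0.036 × 20.8442 = 0.7504 W/m².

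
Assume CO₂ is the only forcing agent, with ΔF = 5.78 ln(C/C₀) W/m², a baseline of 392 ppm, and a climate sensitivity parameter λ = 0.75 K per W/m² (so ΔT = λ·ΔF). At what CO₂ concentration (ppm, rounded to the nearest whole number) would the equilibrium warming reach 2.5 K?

Required forcing: ΔF = ΔT/λ = 2.5/0.75 = 3.3333 W/m².
Then ln(C/392) = ΔF/5.78 = 3.3333/5.78 = 0.57670.
So C = 392 × e^0.57670 = 392 × 1.78015 = 697.82 ppm.

C ≈ 698 ppm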